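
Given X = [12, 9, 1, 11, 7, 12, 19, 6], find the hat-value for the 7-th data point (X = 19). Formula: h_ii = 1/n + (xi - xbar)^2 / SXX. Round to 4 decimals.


Compute xbar = 9.6250 with n = 8 observations.
SXX = 195.8750.
Leverage = 1/8 + (19 - 9.6250)^2/195.8750 = 0.5737.

0.5737


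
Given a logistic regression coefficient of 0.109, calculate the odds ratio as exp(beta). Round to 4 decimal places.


exp(0.109) = 1.1152.
So the odds ratio is 1.1152.

1.1152


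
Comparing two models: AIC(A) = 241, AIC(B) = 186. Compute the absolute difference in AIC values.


Absolute difference = |241 - 186| = 55.
The model with lower AIC (B) is preferred.

55


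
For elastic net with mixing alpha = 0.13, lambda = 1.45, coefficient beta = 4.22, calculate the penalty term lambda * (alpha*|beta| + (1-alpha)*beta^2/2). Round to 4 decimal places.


L1 component = 0.13 * |4.22| = 0.5486.
L2 component = 0.87 * 4.22^2 / 2 = 7.7467.
Penalty = 1.45 * (0.5486 + 7.7467) = 1.45 * 8.2953 = 12.0281.

12.0281


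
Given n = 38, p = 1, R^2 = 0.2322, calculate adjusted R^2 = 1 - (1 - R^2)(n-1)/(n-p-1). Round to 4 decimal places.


Using the formula:
(1 - 0.2322) = 0.7678.
Multiply by 37/36: 0.7678 * 37 = 28.4086, then 28.4086 / 36 = 0.7891.
Adj R^2 = 1 - 0.7891 = 0.2109.

0.2109


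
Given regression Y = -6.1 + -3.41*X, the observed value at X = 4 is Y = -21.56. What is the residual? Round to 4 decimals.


Fitted value at X = 4 is yhat = -6.1 + -3.41*4 = -19.7400.
Residual = -21.56 - -19.7400 = -1.8200.

-1.8200


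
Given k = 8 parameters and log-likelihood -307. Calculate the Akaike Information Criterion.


AIC = 2*8 - 2*(-307).
= 16 + 614 = 630.

630


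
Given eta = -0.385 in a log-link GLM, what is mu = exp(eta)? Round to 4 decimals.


Apply the inverse link:
mu = e^-0.385 = 0.6805.

0.6805


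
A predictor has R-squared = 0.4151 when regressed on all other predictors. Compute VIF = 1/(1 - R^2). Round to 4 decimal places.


VIF = 1 / (1 - 0.4151).
= 1 / 0.5849 = 1.7097.

1.7097


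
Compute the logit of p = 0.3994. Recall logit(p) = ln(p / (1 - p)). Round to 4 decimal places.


The odds are p/(1-p) = 0.3994 / 0.6006 = 0.6650.
logit(p) = ln(0.6650) = -0.4080.

-0.4080


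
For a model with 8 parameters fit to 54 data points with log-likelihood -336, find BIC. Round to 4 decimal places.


ln(54) = 3.988984.
k * ln(n) = 8 * 3.988984 = 31.911872.
-2L = 672.
BIC = 31.911872 + 672 = 703.911872, which rounds to 703.9119.

703.9119


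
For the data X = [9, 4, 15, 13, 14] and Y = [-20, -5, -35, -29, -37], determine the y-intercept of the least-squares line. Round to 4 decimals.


First find the slope: b1 = -2.8537.
Means: xbar = 11.0000, ybar = -25.2000.
b0 = ybar - b1 * xbar = -25.2000 - -2.8537 * 11.0000 = 6.1902.

6.1902


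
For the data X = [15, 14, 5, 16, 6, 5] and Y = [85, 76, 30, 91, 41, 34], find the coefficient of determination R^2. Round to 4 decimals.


After computing the OLS fit (b0=7.4329, b1=5.1214):
SSres = 31.2299, SStot = 3777.5000.
R^2 = 1 - 31.2299/3777.5000 = 0.9917.

0.9917


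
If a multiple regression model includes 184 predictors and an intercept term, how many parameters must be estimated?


Each predictor gets one coefficient, plus one intercept.
Total parameters = 184 + 1 = 185.

185


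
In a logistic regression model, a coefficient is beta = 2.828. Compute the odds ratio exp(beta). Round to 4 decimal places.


Odds ratio = exp(beta) = exp(2.828).
= 16.9116.

16.9116


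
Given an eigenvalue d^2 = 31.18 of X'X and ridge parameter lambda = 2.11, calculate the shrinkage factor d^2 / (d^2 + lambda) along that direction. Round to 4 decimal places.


Denominator = d^2 + lambda = 31.18 + 2.11 = 33.2900.
Shrinkage = 31.18 / 33.2900 = 0.9366.

0.9366


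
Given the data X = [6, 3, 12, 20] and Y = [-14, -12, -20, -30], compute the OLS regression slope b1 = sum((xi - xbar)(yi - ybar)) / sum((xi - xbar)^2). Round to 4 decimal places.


First compute the means: xbar = 10.2500, ybar = -19.0000.
Then S_xx = sum((xi - xbar)^2) = 168.7500.
S_xy = sum((xi - xbar)(yi - ybar)) = -181.0000.
b1 = S_xy / S_xx = -181.0000 / 168.7500 = -1.0726.

-1.0726


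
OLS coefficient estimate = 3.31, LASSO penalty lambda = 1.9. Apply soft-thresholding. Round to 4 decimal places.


|beta_OLS| = 3.31.
lambda = 1.9.
Since |beta| > lambda, coefficient = sign(beta)*(|beta| - lambda) = 1.4100.
Result = 1.4100.

1.4100


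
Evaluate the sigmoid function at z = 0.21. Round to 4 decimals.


First, exp(-0.2100) = 0.8106.
Then sigma(z) = 1/(1 + 0.8106) = 0.5523.

0.5523


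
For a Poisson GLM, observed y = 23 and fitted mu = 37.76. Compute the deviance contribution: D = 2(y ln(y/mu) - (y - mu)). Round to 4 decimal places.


First: ln(23/37.76) = -0.495756.
Then: 23 * -0.495756 = -11.402388.
y - mu = 23 - 37.76 = -14.76.
D = 2(-11.402388 - -14.76) = 6.715224, which rounds to 6.7152.

6.7152


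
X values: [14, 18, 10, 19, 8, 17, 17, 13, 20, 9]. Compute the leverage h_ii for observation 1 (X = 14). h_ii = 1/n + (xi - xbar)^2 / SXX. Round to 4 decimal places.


Mean of X: xbar = 14.5000.
SXX = 170.5000.
For X = 14: h = 1/10 + (14 - 14.5000)^2/170.5000 = 0.1015.

0.1015


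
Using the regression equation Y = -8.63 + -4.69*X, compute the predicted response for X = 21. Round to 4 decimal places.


Predicted value:
Y = -8.63 + (-4.69)(21) = -8.63 + -98.4900 = -107.1200.

-107.1200


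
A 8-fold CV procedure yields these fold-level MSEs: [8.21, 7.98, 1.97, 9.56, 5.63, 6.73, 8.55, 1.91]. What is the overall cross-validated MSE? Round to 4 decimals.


Total MSE across folds = 50.5400.
CV-MSE = 50.5400/8 = 6.3175.

6.3175


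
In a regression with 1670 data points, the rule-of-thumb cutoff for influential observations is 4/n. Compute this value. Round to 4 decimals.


Using the rule of thumb:
Threshold = 4 / 1670 = 0.0024.

0.0024


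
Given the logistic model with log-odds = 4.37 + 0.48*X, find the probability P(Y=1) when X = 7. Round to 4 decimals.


Compute z = 4.37 + (0.48)(7) = 7.7300.
exp(-z) = 0.0004.
P = 1/(1 + 0.0004) = 0.9996.

0.9996


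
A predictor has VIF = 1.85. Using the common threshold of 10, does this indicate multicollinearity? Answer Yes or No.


The threshold is 10.
VIF = 1.85 is < 10.
Multicollinearity indication: No.

No


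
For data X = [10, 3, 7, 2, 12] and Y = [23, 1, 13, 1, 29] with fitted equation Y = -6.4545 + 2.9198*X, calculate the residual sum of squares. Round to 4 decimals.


Compute predicted values, then residuals = yi - yhat_i.
Residuals: [0.2565, -1.3049, -0.9841, 1.6149, 0.4169].
SSres = sum(residual^2) = 5.5187.

5.5187


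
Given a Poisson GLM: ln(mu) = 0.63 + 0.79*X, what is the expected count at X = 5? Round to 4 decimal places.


eta = 0.63 + 0.79 * 5 = 4.5800.
mu = exp(4.5800) = 97.5144.

97.5144


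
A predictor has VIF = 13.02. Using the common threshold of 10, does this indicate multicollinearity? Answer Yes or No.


Compare VIF = 13.02 to the threshold of 10.
13.02 >= 10, so the answer is Yes.

Yes


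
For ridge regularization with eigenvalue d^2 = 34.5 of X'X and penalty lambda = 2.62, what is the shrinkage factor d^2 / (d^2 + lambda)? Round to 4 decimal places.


d^2 + lambda = 34.5 + 2.62 = 37.1200.
Shrinkage factor = 34.5/37.1200 = 0.9294.

0.9294


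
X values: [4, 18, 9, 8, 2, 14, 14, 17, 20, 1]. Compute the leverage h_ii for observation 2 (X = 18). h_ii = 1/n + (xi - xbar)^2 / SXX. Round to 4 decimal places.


Mean of X: xbar = 10.7000.
SXX = 426.1000.
For X = 18: h = 1/10 + (18 - 10.7000)^2/426.1000 = 0.2251.

0.2251


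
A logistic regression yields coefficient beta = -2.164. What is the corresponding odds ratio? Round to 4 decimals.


exp(-2.164) = 0.1149.
So the odds ratio is 0.1149.

0.1149


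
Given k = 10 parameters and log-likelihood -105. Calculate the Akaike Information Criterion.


Compute:
2k = 2*10 = 20.
-2*loglik = -2*(-105) = 210.
AIC = 20 + 210 = 230.

230


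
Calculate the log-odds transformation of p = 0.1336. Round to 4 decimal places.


The odds are p/(1-p) = 0.1336 / 0.8664 = 0.1542.
logit(p) = ln(0.1542) = -1.8695.

-1.8695


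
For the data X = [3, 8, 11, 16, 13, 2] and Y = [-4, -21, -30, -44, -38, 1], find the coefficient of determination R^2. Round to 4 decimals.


Fit the OLS line: b0 = 6.1249, b1 = -3.2594.
SSres = 10.4133.
SStot = 1655.3333.
R^2 = 1 - 10.4133/1655.3333 = 0.9937.

0.9937


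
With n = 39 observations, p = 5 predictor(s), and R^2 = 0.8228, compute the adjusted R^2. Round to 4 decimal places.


Using the formula:
(1 - 0.8228) = 0.1772.
Multiply by 38/33: 0.1772 * 38 = 6.7336, then 6.7336 / 33 = 0.2040.
Adj R^2 = 1 - 0.2040 = 0.7960.

0.7960


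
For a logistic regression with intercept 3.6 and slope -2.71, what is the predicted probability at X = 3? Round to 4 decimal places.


Linear predictor: z = 3.6 + -2.71 * 3 = -4.5300.
P = 1/(1 + exp(4.5300)) = 1/(1 + 92.7586) = 0.0107.

0.0107


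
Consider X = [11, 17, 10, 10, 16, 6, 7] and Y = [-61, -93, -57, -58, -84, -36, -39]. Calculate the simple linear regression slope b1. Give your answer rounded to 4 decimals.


The sample means are xbar = 11.0000 and ybar = -61.1429.
Compute S_xx = 104.0000 and S_xy = -527.0000.
Slope b1 = S_xy / S_xx = -527.0000 / 104.0000 = -5.0673.

-5.0673


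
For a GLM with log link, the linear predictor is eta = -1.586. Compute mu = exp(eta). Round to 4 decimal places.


mu = exp(eta) = exp(-1.586).
= 0.2047.

0.2047


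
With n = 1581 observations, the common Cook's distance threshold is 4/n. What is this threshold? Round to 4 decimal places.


Using the rule of thumb:
Threshold = 4 / 1581 = 0.0025.

0.0025


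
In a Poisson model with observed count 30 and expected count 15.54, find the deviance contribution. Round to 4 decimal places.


First: ln(30/15.54) = 0.657780.
Then: 30 * 0.657780 = 19.733400.
y - mu = 30 - 15.54 = 14.46.
D = 2(19.733400 - 14.46) = 10.546800, which rounds to 10.5468.

10.5468


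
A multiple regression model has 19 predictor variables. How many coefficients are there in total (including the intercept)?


Total coefficients = number of predictors + 1 (for the intercept).
= 19 + 1 = 20.

20


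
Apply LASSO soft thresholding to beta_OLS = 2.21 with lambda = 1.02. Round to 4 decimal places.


|beta_OLS| = 2.21.
lambda = 1.02.
Since |beta| > lambda, coefficient = sign(beta)*(|beta| - lambda) = 1.1900.
Result = 1.1900.

1.1900


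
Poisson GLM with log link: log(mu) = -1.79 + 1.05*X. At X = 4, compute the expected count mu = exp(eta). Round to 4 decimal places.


Compute eta = -1.79 + 1.05 * 4 = 2.4100.
Apply inverse link: mu = e^2.4100 = 11.1340.

11.1340


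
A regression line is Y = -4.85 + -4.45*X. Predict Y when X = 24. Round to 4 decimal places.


Predicted value:
Y = -4.85 + (-4.45)(24) = -4.85 + -106.8000 = -111.6500.

-111.6500


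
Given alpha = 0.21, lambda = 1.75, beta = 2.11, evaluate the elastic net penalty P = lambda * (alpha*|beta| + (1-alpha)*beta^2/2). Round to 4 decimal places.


L1 component = 0.21 * |2.11| = 0.4431.
L2 component = 0.79 * 2.11^2 / 2 = 1.7586.
Penalty = 1.75 * (0.4431 + 1.7586) = 1.75 * 2.2017 = 3.8529.

3.8529


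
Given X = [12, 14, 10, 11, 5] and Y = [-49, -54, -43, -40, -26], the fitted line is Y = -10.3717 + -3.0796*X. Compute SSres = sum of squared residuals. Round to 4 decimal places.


Predicted values from Y = -10.3717 + -3.0796*X.
Residuals: [-1.6731, -0.5139, -1.8323, 4.2473, -0.2303].
SSres = 24.5133.

24.5133


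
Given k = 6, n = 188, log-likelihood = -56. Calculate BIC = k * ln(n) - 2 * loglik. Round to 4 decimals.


k * ln(n) = 6 * ln(188) = 6 * 5.236442 = 31.418652.
-2 * loglik = -2 * (-56) = 112.
BIC = 31.418652 + 112 = 143.418652, which rounds to 143.4187.

143.4187


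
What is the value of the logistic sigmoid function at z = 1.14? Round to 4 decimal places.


First, exp(-1.1400) = 0.3198.
Then sigma(z) = 1/(1 + 0.3198) = 0.7577.

0.7577


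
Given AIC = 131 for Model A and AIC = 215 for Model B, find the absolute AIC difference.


|AIC_A - AIC_B| = |131 - 215| = 84.
Model A is preferred (lower AIC).

84


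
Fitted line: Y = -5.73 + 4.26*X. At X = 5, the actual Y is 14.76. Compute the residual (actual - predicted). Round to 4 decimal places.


Predicted = -5.73 + 4.26 * 5 = 15.5700.
Residual = 14.76 - 15.5700 = -0.8100.

-0.8100


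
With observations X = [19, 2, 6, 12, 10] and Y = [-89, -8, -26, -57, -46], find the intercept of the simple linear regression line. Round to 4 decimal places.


Compute b1 = -4.8070 from the OLS formula.
With xbar = 9.8000 and ybar = -45.2000, the intercept is:
b0 = -45.2000 - -4.8070 * 9.8000 = 1.9090.

1.9090


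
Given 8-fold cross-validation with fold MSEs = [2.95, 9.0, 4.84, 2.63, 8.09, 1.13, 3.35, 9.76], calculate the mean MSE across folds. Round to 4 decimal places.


Add all fold MSEs: 41.7500.
Divide by k = 8: 41.7500/8 = 5.2188.

5.2188


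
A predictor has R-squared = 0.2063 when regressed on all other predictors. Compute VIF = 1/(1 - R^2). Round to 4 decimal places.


VIF = 1 / (1 - 0.2063).
= 1 / 0.7937 = 1.2599.

1.2599


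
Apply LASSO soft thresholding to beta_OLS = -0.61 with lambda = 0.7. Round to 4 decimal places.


Absolute value: |-0.61| = 0.61.
Compare to lambda = 0.7.
Since |beta| <= lambda, the coefficient is set to 0.

0.0000


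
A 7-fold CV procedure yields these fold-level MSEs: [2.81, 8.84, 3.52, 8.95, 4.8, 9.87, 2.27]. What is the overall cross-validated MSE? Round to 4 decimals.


Total MSE across folds = 41.0600.
CV-MSE = 41.0600/7 = 5.8657.

5.8657


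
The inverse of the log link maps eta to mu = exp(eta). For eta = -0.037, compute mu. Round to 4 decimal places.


The inverse log link gives:
mu = exp(-0.037) = 0.9637.

0.9637


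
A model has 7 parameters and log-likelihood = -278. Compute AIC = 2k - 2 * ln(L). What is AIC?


Compute:
2k = 2*7 = 14.
-2*loglik = -2*(-278) = 556.
AIC = 14 + 556 = 570.

570


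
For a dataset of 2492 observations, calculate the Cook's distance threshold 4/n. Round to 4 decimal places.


Cook's distance cutoff = 4/n = 4/2492.
= 0.0016.

0.0016


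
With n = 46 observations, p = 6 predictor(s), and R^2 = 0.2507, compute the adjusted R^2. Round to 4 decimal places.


Using the formula:
(1 - 0.2507) = 0.7493.
Multiply by 45/39: 0.7493 * 45 = 33.7185, then 33.7185 / 39 = 0.8646.
Adj R^2 = 1 - 0.8646 = 0.1354.

0.1354


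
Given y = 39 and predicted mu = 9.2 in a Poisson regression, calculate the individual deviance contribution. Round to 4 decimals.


First: ln(39/9.2) = 1.444358.
Then: 39 * 1.444358 = 56.329962.
y - mu = 39 - 9.2 = 29.8.
D = 2(56.329962 - 29.8) = 53.059924, which rounds to 53.0599.

53.0599


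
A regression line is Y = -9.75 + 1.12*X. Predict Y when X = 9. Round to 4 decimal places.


Substitute X = 9 into the equation:
Y = -9.75 + 1.12 * 9 = -9.75 + 10.0800 = 0.3300.

0.3300


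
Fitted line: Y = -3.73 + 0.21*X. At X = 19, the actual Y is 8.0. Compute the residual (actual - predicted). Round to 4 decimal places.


Compute yhat = -3.73 + (0.21)(19) = 0.2600.
Residual = actual - predicted = 8.0 - 0.2600 = 7.7400.

7.7400


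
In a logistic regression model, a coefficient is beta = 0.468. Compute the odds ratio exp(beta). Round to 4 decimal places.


exp(0.468) = 1.5968.
So the odds ratio is 1.5968.

1.5968


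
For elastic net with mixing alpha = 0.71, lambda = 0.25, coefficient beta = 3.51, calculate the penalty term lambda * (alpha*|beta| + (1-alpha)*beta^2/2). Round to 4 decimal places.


alpha * |beta| = 0.71 * 3.51 = 2.4921.
(1-alpha) * beta^2/2 = 0.29 * 12.3201/2 = 1.7864.
Total = 0.25 * (2.4921 + 1.7864) = 1.0696.

1.0696


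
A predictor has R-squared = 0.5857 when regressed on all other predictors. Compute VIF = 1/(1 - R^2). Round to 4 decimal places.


Denominator: 1 - 0.5857 = 0.4143.
VIF = 1 / 0.4143 = 2.4137.

2.4137


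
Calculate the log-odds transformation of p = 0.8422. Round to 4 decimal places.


Compute the odds: 0.8422/0.1578 = 5.3371.
Take the natural log: ln(5.3371) = 1.6747.

1.6747


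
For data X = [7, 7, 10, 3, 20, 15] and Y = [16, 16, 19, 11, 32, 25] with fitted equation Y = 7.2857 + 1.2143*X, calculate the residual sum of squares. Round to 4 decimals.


For each point, residual = actual - predicted.
Residuals: [0.2142, 0.2142, -0.4287, 0.0714, 0.4283, -0.5002].
Sum of squared residuals = 0.7143.

0.7143


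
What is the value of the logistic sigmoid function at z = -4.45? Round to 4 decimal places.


exp(4.4500) = 85.6269.
1 + exp(-z) = 86.6269.
sigmoid = 1/86.6269 = 0.0115.

0.0115


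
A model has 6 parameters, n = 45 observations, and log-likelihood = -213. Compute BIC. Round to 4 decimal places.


k * ln(n) = 6 * ln(45) = 6 * 3.806662 = 22.839972.
-2 * loglik = -2 * (-213) = 426.
BIC = 22.839972 + 426 = 448.839972, which rounds to 448.8400.

448.8400


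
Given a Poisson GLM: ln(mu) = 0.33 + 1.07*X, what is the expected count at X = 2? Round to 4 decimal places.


Compute eta = 0.33 + 1.07 * 2 = 2.4700.
Apply inverse link: mu = e^2.4700 = 11.8224.

11.8224


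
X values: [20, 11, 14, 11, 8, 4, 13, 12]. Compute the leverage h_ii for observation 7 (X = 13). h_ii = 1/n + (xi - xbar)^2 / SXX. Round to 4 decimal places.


n = 8, xbar = 11.6250.
SXX = sum((xi - xbar)^2) = 149.8750.
h = 1/8 + (13 - 11.6250)^2 / 149.8750 = 0.1376.

0.1376


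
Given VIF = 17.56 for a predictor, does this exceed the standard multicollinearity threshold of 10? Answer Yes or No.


Compare VIF = 17.56 to the threshold of 10.
17.56 >= 10, so the answer is Yes.

Yes


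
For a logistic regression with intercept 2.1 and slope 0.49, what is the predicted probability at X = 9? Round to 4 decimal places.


z = 2.1 + 0.49 * 9 = 6.5100.
Sigmoid: P = 1 / (1 + exp(-6.5100)) = 0.9985.

0.9985


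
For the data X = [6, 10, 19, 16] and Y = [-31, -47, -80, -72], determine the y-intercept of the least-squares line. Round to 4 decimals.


The slope is b1 = -3.8491.
Sample means are xbar = 12.7500 and ybar = -57.5000.
Intercept: b0 = -57.5000 - (-3.8491)(12.7500) = -8.4234.

-8.4234


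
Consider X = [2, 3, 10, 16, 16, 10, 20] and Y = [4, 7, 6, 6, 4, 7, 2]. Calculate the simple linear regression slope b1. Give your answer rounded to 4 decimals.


Calculate xbar = 11.0000, ybar = 5.1429.
S_xx = 278.0000, S_xy = -37.0000.
Using b1 = S_xy / S_xx = -37.0000 / 278.0000, we get b1 = -0.1331.

-0.1331


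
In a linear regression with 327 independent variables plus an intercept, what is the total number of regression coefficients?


Including the intercept, the model has 327 predictor coefficients + 1 intercept.
Total = 328.

328


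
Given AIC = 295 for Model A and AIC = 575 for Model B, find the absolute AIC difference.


|AIC_A - AIC_B| = |295 - 575| = 280.
Model A is preferred (lower AIC).

280


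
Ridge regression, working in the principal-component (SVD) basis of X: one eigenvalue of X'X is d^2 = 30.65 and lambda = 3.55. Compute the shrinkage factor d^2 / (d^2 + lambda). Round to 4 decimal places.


d^2 + lambda = 30.65 + 3.55 = 34.2000.
Shrinkage factor = 30.65/34.2000 = 0.8962.

0.8962


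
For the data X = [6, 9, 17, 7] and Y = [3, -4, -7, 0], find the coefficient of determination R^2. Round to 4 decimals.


The fitted line is Y = 5.6957 + -0.7893*X.
SSres = 11.4314, SStot = 58.0000.
R^2 = 1 - SSres/SStot = 0.8029.

0.8029


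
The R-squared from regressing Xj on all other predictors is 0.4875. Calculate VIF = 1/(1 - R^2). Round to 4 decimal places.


Denominator: 1 - 0.4875 = 0.5125.
VIF = 1 / 0.5125 = 1.9512.

1.9512


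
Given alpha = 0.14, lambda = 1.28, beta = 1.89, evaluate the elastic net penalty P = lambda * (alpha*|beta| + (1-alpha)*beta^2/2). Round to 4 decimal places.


alpha * |beta| = 0.14 * 1.89 = 0.2646.
(1-alpha) * beta^2/2 = 0.86 * 3.5721/2 = 1.5360.
Total = 1.28 * (0.2646 + 1.5360) = 2.3048.

2.3048


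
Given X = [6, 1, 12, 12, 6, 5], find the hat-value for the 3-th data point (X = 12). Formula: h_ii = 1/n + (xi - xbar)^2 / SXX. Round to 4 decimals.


Compute xbar = 7.0000 with n = 6 observations.
SXX = 92.0000.
Leverage = 1/6 + (12 - 7.0000)^2/92.0000 = 0.4384.

0.4384


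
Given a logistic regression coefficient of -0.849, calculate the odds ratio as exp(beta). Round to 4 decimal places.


The odds ratio is computed as:
OR = e^(-0.849) = 0.4278.

0.4278


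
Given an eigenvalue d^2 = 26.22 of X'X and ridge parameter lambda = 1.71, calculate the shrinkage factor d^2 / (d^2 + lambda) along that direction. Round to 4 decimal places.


d^2 + lambda = 26.22 + 1.71 = 27.9300.
Shrinkage factor = 26.22/27.9300 = 0.9388.

0.9388


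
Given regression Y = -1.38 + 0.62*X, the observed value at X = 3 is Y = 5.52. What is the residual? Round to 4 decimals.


Predicted = -1.38 + 0.62 * 3 = 0.4800.
Residual = 5.52 - 0.4800 = 5.0400.

5.0400


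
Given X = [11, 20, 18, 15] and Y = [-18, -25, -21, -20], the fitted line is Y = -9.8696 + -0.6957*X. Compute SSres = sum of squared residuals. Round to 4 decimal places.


For each point, residual = actual - predicted.
Residuals: [-0.4777, -1.2164, 1.3922, 0.3051].
Sum of squared residuals = 3.7391.

3.7391


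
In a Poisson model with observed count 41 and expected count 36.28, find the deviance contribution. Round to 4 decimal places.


First: ln(41/36.28) = 0.122305.
Then: 41 * 0.122305 = 5.014505.
y - mu = 41 - 36.28 = 4.72.
D = 2(5.014505 - 4.72) = 0.589010, which rounds to 0.5890.

0.5890


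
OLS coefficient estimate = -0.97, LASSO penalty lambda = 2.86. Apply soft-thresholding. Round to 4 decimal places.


Absolute value: |-0.97| = 0.97.
Compare to lambda = 2.86.
Since |beta| <= lambda, the coefficient is set to 0.

0.0000


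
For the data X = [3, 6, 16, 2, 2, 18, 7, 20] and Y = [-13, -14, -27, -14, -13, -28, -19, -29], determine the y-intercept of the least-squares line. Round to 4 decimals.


Compute b1 = -0.9403 from the OLS formula.
With xbar = 9.2500 and ybar = -19.6250, the intercept is:
b0 = -19.6250 - -0.9403 * 9.2500 = -10.9277.

-10.9277


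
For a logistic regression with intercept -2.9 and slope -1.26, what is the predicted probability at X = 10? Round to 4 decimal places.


Linear predictor: z = -2.9 + -1.26 * 10 = -15.5000.
P = 1/(1 + exp(15.5000)) = 1/(1 + 5389698.4763) = 0.0000.

0.0000


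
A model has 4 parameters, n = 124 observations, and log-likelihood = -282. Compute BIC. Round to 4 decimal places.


ln(124) = 4.820282.
k * ln(n) = 4 * 4.820282 = 19.281128.
-2L = 564.
BIC = 19.281128 + 564 = 583.281128, which rounds to 583.2811.

583.2811


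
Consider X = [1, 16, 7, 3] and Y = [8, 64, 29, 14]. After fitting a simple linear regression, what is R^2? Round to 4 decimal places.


The fitted line is Y = 3.2881 + 3.7721*X.
SSres = 1.8569, SStot = 1890.7500.
R^2 = 1 - SSres/SStot = 0.9990.

0.9990


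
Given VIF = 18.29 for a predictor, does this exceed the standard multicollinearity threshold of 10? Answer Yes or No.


Check: VIF = 18.29 vs threshold = 10.
Since 18.29 >= 10, the answer is Yes.

Yes


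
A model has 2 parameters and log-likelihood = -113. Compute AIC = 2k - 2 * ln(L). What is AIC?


AIC = 2k - 2*loglik = 2(2) - 2(-113).
= 4 + 226 = 230.

230


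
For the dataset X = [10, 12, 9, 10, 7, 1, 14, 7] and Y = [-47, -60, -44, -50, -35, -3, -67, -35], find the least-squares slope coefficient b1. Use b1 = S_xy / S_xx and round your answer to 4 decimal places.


The sample means are xbar = 8.7500 and ybar = -42.6250.
Compute S_xx = 107.5000 and S_xy = -533.2500.
Slope b1 = S_xy / S_xx = -533.2500 / 107.5000 = -4.9605.

-4.9605


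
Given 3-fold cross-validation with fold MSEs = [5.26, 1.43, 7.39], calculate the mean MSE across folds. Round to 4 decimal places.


Total MSE across folds = 14.0800.
CV-MSE = 14.0800/3 = 4.6933.

4.6933


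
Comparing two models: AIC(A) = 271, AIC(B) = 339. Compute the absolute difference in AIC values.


Compute |271 - 339| = 68.
Model A has the smaller AIC.

68


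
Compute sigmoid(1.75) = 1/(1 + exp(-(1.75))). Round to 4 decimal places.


Compute exp(-1.7500) = 0.1738.
Sigmoid = 1 / (1 + 0.1738) = 1 / 1.1738 = 0.8520.

0.8520


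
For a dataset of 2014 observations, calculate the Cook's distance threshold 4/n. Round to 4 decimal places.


Cook's distance cutoff = 4/n = 4/2014.
= 0.0020.

0.0020


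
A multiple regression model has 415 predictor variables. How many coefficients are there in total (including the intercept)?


Including the intercept, the model has 415 predictor coefficients + 1 intercept.
Total = 416.

416


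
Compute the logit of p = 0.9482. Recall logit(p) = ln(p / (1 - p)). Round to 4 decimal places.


The odds are p/(1-p) = 0.9482 / 0.0518 = 18.3050.
logit(p) = ln(18.3050) = 2.9072.

2.9072


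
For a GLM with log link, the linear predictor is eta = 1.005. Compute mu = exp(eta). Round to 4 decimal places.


Apply the inverse link:
mu = e^1.005 = 2.7319.

2.7319


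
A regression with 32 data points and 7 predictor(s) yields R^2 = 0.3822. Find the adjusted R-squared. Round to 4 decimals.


Using the formula:
(1 - 0.3822) = 0.6178.
Multiply by 31/24: 0.6178 * 31 = 19.1518, then 19.1518 / 24 = 0.7980.
Adj R^2 = 1 - 0.7980 = 0.2020.

0.2020


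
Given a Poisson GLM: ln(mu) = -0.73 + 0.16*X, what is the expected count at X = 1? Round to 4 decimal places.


Compute eta = -0.73 + 0.16 * 1 = -0.5700.
Apply inverse link: mu = e^-0.5700 = 0.5655.

0.5655


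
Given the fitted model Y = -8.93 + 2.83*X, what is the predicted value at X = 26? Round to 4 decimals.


Predicted value:
Y = -8.93 + (2.83)(26) = -8.93 + 73.5800 = 64.6500.

64.6500


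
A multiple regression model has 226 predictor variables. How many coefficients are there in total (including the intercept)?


Including the intercept, the model has 226 predictor coefficients + 1 intercept.
Total = 227.

227


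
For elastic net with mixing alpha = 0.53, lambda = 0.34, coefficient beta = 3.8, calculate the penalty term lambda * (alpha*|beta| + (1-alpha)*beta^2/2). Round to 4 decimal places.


alpha * |beta| = 0.53 * 3.8 = 2.0140.
(1-alpha) * beta^2/2 = 0.47 * 14.4400/2 = 3.3934.
Total = 0.34 * (2.0140 + 3.3934) = 1.8385.

1.8385


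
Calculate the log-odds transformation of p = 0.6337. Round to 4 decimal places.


Compute the odds: 0.6337/0.3663 = 1.7300.
Take the natural log: ln(1.7300) = 0.5481.

0.5481


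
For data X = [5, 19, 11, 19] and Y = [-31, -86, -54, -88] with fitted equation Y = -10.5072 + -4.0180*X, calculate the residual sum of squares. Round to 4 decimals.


Predicted values from Y = -10.5072 + -4.0180*X.
Residuals: [-0.4028, 0.8492, 0.7052, -1.1508].
SSres = 2.7050.

2.7050


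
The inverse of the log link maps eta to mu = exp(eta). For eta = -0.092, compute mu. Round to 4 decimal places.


mu = exp(eta) = exp(-0.092).
= 0.9121.

0.9121


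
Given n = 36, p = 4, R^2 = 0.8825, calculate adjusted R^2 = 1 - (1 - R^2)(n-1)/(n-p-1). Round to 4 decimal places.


Plug in: Adj R^2 = 1 - (1 - 0.8825) * 35/31.
= 1 - 0.1175 * 35/31
= 1 - 4.1125 / 31
= 1 - 0.1327 = 0.8673.

0.8673


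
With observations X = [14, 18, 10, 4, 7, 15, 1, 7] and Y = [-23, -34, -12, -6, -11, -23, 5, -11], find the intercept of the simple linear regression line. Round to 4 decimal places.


First find the slope: b1 = -2.0147.
Means: xbar = 9.5000, ybar = -14.3750.
b0 = ybar - b1 * xbar = -14.3750 - -2.0147 * 9.5000 = 4.7647.

4.7647


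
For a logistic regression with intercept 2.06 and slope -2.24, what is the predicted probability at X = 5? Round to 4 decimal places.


Compute z = 2.06 + (-2.24)(5) = -9.1400.
exp(-z) = 9320.7651.
P = 1/(1 + 9320.7651) = 0.0001.

0.0001


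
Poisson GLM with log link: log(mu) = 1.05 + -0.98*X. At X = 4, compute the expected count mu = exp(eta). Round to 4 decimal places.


Compute eta = 1.05 + -0.98 * 4 = -2.8700.
Apply inverse link: mu = e^-2.8700 = 0.0567.

0.0567


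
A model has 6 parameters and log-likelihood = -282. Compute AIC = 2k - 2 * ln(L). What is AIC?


AIC = 2k - 2*loglik = 2(6) - 2(-282).
= 12 + 564 = 576.

576


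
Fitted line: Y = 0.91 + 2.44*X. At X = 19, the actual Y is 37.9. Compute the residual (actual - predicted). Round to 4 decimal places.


Compute yhat = 0.91 + (2.44)(19) = 47.2700.
Residual = actual - predicted = 37.9 - 47.2700 = -9.3700.

-9.3700


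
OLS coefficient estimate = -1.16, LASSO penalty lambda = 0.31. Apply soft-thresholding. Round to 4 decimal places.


|beta_OLS| = 1.16.
lambda = 0.31.
Since |beta| > lambda, coefficient = sign(beta)*(|beta| - lambda) = -0.8500.
Result = -0.8500.

-0.8500


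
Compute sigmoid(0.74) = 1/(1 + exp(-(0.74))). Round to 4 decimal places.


First, exp(-0.7400) = 0.4771.
Then sigma(z) = 1/(1 + 0.4771) = 0.6770.

0.6770


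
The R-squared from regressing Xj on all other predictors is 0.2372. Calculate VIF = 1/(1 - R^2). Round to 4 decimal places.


Using VIF = 1/(1 - R^2_j):
1 - 0.2372 = 0.7628.
VIF = 1.3110.

1.3110


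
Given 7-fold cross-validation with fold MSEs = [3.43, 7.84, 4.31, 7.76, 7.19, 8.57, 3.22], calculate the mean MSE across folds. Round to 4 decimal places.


Add all fold MSEs: 42.3200.
Divide by k = 7: 42.3200/7 = 6.0457.

6.0457


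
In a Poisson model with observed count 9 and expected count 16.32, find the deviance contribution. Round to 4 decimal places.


Compute y*ln(y/mu) = 9*ln(9/16.32) = 9*-0.595167 = -5.356503.
y - mu = -7.32.
D = 2*(-5.356503 - (-7.32)) = 3.926994, which rounds to 3.9270.

3.9270


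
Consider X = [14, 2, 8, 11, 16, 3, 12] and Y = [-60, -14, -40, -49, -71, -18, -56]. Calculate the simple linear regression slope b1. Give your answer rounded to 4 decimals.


Calculate xbar = 9.4286, ybar = -44.0000.
S_xx = 171.7143, S_xy = -685.0000.
Using b1 = S_xy / S_xx = -685.0000 / 171.7143, we get b1 = -3.9892.

-3.9892


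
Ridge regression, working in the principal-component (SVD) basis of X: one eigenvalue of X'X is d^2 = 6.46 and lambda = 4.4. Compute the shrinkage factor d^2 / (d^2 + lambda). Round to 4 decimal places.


Compute the denominator: 6.46 + 4.4 = 10.8600.
Shrinkage factor = 6.46 / 10.8600 = 0.5948.

0.5948


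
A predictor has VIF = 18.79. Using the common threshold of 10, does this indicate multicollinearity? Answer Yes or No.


The threshold is 10.
VIF = 18.79 is >= 10.
Multicollinearity indication: Yes.

Yes


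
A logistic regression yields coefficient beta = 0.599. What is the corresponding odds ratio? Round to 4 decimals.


exp(0.599) = 1.8203.
So the odds ratio is 1.8203.

1.8203


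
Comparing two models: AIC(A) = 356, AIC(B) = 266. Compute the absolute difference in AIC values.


Compute |356 - 266| = 90.
Model B has the smaller AIC.

90


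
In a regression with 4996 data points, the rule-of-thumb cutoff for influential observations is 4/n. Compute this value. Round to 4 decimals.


Using the rule of thumb:
Threshold = 4 / 4996 = 0.0008.

0.0008


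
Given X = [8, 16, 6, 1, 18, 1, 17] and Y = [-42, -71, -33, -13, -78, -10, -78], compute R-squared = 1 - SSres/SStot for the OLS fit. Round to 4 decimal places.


After computing the OLS fit (b0=-8.3336, b1=-3.9801):
SSres = 18.7262, SStot = 5241.7143.
R^2 = 1 - 18.7262/5241.7143 = 0.9964.

0.9964


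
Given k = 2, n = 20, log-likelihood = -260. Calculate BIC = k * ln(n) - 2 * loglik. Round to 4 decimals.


k * ln(n) = 2 * ln(20) = 2 * 2.995732 = 5.991464.
-2 * loglik = -2 * (-260) = 520.
BIC = 5.991464 + 520 = 525.991464, which rounds to 525.9915.

525.9915


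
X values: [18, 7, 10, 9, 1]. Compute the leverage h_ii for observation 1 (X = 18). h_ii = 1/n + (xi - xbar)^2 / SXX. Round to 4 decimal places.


n = 5, xbar = 9.0000.
SXX = sum((xi - xbar)^2) = 150.0000.
h = 1/5 + (18 - 9.0000)^2 / 150.0000 = 0.7400.

0.7400


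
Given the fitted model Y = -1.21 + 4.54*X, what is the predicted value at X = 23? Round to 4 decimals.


Predicted value:
Y = -1.21 + (4.54)(23) = -1.21 + 104.4200 = 103.2100.

103.2100


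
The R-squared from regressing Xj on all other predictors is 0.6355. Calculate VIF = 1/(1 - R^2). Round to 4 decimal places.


Using VIF = 1/(1 - R^2_j):
1 - 0.6355 = 0.3645.
VIF = 2.7435.

2.7435


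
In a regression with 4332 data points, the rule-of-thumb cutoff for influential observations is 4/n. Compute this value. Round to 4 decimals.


Cook's distance cutoff = 4/n = 4/4332.
= 0.0009.

0.0009


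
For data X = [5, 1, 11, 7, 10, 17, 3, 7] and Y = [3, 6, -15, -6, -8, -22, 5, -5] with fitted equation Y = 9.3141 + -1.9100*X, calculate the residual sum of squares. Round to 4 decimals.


For each point, residual = actual - predicted.
Residuals: [3.2359, -1.4041, -3.3041, -1.9441, 1.7859, 1.1559, 1.4159, -0.9441].
Sum of squared residuals = 34.5608.

34.5608


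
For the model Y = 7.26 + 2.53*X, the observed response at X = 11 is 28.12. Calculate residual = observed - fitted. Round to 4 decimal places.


Compute yhat = 7.26 + (2.53)(11) = 35.0900.
Residual = actual - predicted = 28.12 - 35.0900 = -6.9700.

-6.9700


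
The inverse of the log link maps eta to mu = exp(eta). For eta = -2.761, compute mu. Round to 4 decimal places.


Apply the inverse link:
mu = e^-2.761 = 0.0632.

0.0632


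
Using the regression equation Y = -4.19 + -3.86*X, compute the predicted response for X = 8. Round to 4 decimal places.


Predicted value:
Y = -4.19 + (-3.86)(8) = -4.19 + -30.8800 = -35.0700.

-35.0700


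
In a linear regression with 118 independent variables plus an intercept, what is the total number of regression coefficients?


Total coefficients = number of predictors + 1 (for the intercept).
= 118 + 1 = 119.

119


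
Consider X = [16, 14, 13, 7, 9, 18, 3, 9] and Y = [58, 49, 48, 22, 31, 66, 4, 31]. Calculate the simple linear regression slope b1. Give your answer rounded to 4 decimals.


The sample means are xbar = 11.1250 and ybar = 38.6250.
Compute S_xx = 174.8750 and S_xy = 712.3750.
Slope b1 = S_xy / S_xx = 712.3750 / 174.8750 = 4.0736.

4.0736


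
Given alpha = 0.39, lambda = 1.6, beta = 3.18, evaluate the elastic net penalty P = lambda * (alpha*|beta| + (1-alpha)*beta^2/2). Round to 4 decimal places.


alpha * |beta| = 0.39 * 3.18 = 1.2402.
(1-alpha) * beta^2/2 = 0.61 * 10.1124/2 = 3.0843.
Total = 1.6 * (1.2402 + 3.0843) = 6.9192.

6.9192


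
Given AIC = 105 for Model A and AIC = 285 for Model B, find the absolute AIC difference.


Absolute difference = |105 - 285| = 180.
The model with lower AIC (A) is preferred.

180


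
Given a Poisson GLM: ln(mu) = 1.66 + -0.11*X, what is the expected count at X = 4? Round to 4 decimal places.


eta = 1.66 + -0.11 * 4 = 1.2200.
mu = exp(1.2200) = 3.3872.

3.3872


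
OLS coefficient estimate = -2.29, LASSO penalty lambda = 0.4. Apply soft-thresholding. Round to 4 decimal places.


|beta_OLS| = 2.29.
lambda = 0.4.
Since |beta| > lambda, coefficient = sign(beta)*(|beta| - lambda) = -1.8900.
Result = -1.8900.

-1.8900


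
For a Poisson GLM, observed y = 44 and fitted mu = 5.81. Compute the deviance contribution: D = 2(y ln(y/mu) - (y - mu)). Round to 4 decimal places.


First: ln(44/5.81) = 2.024609.
Then: 44 * 2.024609 = 89.082796.
y - mu = 44 - 5.81 = 38.19.
D = 2(89.082796 - 38.19) = 101.785592, which rounds to 101.7856.

101.7856


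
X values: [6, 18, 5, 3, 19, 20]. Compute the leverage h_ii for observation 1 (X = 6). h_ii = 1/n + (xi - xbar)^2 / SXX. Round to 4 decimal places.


n = 6, xbar = 11.8333.
SXX = sum((xi - xbar)^2) = 314.8333.
h = 1/6 + (6 - 11.8333)^2 / 314.8333 = 0.2747.

0.2747


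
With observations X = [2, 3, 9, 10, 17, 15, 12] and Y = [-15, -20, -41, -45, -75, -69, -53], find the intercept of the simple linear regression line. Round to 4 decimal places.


First find the slope: b1 = -4.0007.
Means: xbar = 9.7143, ybar = -45.4286.
b0 = ybar - b1 * xbar = -45.4286 - -4.0007 * 9.7143 = -6.5642.

-6.5642


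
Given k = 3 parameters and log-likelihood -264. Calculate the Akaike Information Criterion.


Compute:
2k = 2*3 = 6.
-2*loglik = -2*(-264) = 528.
AIC = 6 + 528 = 534.

534


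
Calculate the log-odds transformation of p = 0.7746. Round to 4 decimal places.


1 - p = 0.2254.
p/(1-p) = 3.4366.
logit = ln(3.4366) = 1.2345.

1.2345


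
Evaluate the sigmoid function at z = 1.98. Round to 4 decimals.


First, exp(-1.9800) = 0.1381.
Then sigma(z) = 1/(1 + 0.1381) = 0.8787.

0.8787


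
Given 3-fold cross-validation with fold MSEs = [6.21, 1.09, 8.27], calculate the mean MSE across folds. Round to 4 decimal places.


Sum of fold MSEs = 15.5700.
Average = 15.5700 / 3 = 5.1900.

5.1900


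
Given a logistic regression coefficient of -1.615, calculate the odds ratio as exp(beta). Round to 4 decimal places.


Odds ratio = exp(beta) = exp(-1.615).
= 0.1989.

0.1989


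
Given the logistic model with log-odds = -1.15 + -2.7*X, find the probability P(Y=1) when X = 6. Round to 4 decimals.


z = -1.15 + -2.7 * 6 = -17.3500.
Sigmoid: P = 1 / (1 + exp(17.3500)) = 0.0000.

0.0000


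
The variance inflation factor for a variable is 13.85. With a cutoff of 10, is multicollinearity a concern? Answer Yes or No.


Check: VIF = 13.85 vs threshold = 10.
Since 13.85 >= 10, the answer is Yes.

Yes


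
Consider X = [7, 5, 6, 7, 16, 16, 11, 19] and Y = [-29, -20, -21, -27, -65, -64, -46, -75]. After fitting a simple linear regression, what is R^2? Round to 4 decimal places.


After computing the OLS fit (b0=0.7492, b1=-4.0574):
SSres = 16.1934, SStot = 3421.8750.
R^2 = 1 - 16.1934/3421.8750 = 0.9953.

0.9953


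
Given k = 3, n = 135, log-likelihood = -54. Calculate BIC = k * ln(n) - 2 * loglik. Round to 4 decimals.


ln(135) = 4.905275.
k * ln(n) = 3 * 4.905275 = 14.715825.
-2L = 108.
BIC = 14.715825 + 108 = 122.715825, which rounds to 122.7158.

122.7158


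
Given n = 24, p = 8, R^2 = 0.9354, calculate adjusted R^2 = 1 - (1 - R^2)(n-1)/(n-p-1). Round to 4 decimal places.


Using the formula:
(1 - 0.9354) = 0.0646.
Multiply by 23/15: 0.0646 * 23 = 1.4858, then 1.4858 / 15 = 0.0991.
Adj R^2 = 1 - 0.0991 = 0.9009.

0.9009


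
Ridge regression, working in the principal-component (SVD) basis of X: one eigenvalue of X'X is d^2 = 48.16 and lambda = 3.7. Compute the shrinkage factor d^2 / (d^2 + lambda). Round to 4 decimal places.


d^2 + lambda = 48.16 + 3.7 = 51.8600.
Shrinkage factor = 48.16/51.8600 = 0.9287.

0.9287


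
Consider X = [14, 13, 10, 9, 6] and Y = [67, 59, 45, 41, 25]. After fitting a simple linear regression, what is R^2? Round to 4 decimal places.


Fit the OLS line: b0 = -5.4078, b1 = 5.0777.
SSres = 4.9515.
SStot = 1067.2000.
R^2 = 1 - 4.9515/1067.2000 = 0.9954.

0.9954


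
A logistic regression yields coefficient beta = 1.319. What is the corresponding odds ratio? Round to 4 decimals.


The odds ratio is computed as:
OR = e^(1.319) = 3.7397.

3.7397


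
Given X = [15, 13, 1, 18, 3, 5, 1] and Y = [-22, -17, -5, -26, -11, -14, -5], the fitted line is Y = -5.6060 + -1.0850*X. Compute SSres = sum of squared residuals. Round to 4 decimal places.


Compute predicted values, then residuals = yi - yhat_i.
Residuals: [-0.1190, 2.7110, 1.6910, -0.8640, -2.1390, -2.9690, 1.6910].
SSres = sum(residual^2) = 27.2194.

27.2194


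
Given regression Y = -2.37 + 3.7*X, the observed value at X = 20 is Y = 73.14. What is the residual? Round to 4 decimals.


Fitted value at X = 20 is yhat = -2.37 + 3.7*20 = 71.6300.
Residual = 73.14 - 71.6300 = 1.5100.

1.5100


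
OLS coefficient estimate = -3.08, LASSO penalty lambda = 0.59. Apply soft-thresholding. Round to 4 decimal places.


|beta_OLS| = 3.08.
lambda = 0.59.
Since |beta| > lambda, coefficient = sign(beta)*(|beta| - lambda) = -2.4900.
Result = -2.4900.

-2.4900
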